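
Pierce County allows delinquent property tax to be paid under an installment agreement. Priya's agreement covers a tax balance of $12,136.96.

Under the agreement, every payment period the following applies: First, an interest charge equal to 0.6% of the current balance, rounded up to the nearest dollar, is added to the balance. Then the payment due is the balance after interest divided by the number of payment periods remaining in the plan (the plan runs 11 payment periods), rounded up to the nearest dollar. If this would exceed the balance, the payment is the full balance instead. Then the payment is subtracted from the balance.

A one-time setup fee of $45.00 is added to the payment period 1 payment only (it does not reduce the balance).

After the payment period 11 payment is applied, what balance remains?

Payment period 1: opening $12,136.96; interest $73.00 → $12,209.96; payment $1,110.00 (+ $45.00 fee); balance $11,099.96
Payment period 2: opening $11,099.96; interest $67.00 → $11,166.96; payment $1,117.00; balance $10,049.96
Payment period 3: opening $10,049.96; interest $61.00 → $10,110.96; payment $1,124.00; balance $8,986.96
Payment period 4: opening $8,986.96; interest $54.00 → $9,040.96; payment $1,131.00; balance $7,909.96
Payment period 5: opening $7,909.96; interest $48.00 → $7,957.96; payment $1,137.00; balance $6,820.96
Payment period 6: opening $6,820.96; interest $41.00 → $6,861.96; payment $1,144.00; balance $5,717.96
Payment period 7: opening $5,717.96; interest $35.00 → $5,752.96; payment $1,151.00; balance $4,601.96
Payment period 8: opening $4,601.96; interest $28.00 → $4,629.96; payment $1,158.00; balance $3,471.96
Payment period 9: opening $3,471.96; interest $21.00 → $3,492.96; payment $1,165.00; balance $2,327.96
Payment period 10: opening $2,327.96; interest $14.00 → $2,341.96; payment $1,171.00; balance $1,170.96
Payment period 11: opening $1,170.96; interest $8.00 → $1,178.96; payment $1,178.96; balance $0.00

$0.00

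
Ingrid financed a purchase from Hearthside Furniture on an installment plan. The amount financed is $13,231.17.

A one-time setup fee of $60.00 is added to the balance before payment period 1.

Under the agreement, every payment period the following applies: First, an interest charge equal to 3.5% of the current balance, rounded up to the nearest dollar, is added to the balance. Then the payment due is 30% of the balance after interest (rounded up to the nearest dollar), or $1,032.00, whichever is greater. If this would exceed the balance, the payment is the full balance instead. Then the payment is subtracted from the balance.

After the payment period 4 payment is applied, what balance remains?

Payment period 1: opening $13,291.17; interest $466.00 → $13,757.17; payment $4,128.00; balance $9,629.17
Payment period 2: opening $9,629.17; interest $338.00 → $9,967.17; payment $2,991.00; balance $6,976.17
Payment period 3: opening $6,976.17; interest $245.00 → $7,221.17; payment $2,167.00; balance $5,054.17
Payment period 4: opening $5,054.17; interest $177.00 → $5,231.17; payment $1,570.00; balance $3,661.17

$3,661.17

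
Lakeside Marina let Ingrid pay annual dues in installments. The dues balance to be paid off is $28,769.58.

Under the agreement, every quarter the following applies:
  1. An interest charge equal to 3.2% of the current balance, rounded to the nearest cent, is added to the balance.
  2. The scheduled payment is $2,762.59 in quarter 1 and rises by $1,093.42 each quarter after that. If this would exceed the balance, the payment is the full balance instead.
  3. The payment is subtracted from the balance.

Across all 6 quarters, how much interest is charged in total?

$3,884.18

# | Opening | Interest | Payment | End bal
1 | $28,769.58 | $920.63 | $2,762.59 | $26,927.62
2 | $26,927.62 | $861.68 | $3,856.01 | $23,933.29
3 | $23,933.29 | $765.87 | $4,949.43 | $19,749.73
4 | $19,749.73 | $631.99 | $6,042.85 | $14,338.87
5 | $14,338.87 | $458.84 | $7,136.27 | $7,661.44
6 | $7,661.44 | $245.17 | $7,906.61 | $0.00
Total interest: $920.63 + $861.68 + $765.87 + $631.99 + $458.84 + $245.17 = $3,884.18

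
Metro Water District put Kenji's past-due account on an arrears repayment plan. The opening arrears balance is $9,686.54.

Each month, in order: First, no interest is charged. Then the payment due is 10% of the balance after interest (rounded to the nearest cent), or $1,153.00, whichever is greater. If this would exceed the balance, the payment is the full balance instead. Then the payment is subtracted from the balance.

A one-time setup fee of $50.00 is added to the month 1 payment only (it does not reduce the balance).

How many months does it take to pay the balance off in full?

Month 1: $9,686.54 − $1,153.00 (+ $50.00 fee) → $8,533.54
Month 2: $8,533.54 − $1,153.00 → $7,380.54
Month 3: $7,380.54 − $1,153.00 → $6,227.54
Month 4: $6,227.54 − $1,153.00 → $5,074.54
Month 5: $5,074.54 − $1,153.00 → $3,921.54
Month 6: $3,921.54 − $1,153.00 → $2,768.54
Month 7: $2,768.54 − $1,153.00 → $1,615.54
Month 8: $1,615.54 − $1,153.00 → $462.54
Month 9: $462.54 − $462.54 → $0.00
Balance reaches $0.00 in month 9.

9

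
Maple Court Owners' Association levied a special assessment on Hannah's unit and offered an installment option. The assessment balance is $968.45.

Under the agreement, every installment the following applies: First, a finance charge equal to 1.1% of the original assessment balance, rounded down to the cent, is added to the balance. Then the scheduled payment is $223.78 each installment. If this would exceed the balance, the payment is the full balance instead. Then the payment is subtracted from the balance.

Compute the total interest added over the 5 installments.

Installment 1: $968.45 +$10.65 interest = $979.10; pay $223.78 → $755.32
Installment 2: $755.32 +$10.65 interest = $765.97; pay $223.78 → $542.19
Installment 3: $542.19 +$10.65 interest = $552.84; pay $223.78 → $329.06
Installment 4: $329.06 +$10.65 interest = $339.71; pay $223.78 → $115.93
Installment 5: $115.93 +$10.65 interest = $126.58; pay $126.58 → $0.00
Total interest: $10.65 + $10.65 + $10.65 + $10.65 + $10.65 = $53.25

$53.25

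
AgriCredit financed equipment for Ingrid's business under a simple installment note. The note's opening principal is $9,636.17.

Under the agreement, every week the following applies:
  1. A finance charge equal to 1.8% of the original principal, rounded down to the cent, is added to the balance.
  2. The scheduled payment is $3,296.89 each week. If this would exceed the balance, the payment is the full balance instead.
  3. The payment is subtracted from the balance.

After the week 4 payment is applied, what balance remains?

$0.00

Week 1: $9,636.17 +$173.45 interest = $9,809.62; pay $3,296.89 → $6,512.73
Week 2: $6,512.73 +$173.45 interest = $6,686.18; pay $3,296.89 → $3,389.29
Week 3: $3,389.29 +$173.45 interest = $3,562.74; pay $3,296.89 → $265.85
Week 4: $265.85 +$173.45 interest = $439.30; pay $439.30 → $0.00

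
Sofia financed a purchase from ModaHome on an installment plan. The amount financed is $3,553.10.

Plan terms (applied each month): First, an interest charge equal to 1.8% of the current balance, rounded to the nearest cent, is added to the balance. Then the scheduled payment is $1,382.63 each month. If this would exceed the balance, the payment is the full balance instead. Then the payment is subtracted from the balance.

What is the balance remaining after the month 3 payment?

$0.00

Month 1: $3,553.10 +$63.96 interest = $3,617.06; pay $1,382.63 → $2,234.43
Month 2: $2,234.43 +$40.22 interest = $2,274.65; pay $1,382.63 → $892.02
Month 3: $892.02 +$16.06 interest = $908.08; pay $908.08 → $0.00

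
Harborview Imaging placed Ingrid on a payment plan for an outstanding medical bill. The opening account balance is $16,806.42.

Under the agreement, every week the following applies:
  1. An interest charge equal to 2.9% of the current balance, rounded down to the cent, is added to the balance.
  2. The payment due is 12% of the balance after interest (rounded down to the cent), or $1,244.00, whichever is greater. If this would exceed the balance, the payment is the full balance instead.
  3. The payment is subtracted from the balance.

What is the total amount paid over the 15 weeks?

# | Opening | Interest | Payment | End bal
1 | $16,806.42 | $487.38 | $2,075.25 | $15,218.55
2 | $15,218.55 | $441.33 | $1,879.18 | $13,780.70
3 | $13,780.70 | $399.64 | $1,701.64 | $12,478.70
4 | $12,478.70 | $361.88 | $1,540.86 | $11,299.72
5 | $11,299.72 | $327.69 | $1,395.28 | $10,232.13
6 | $10,232.13 | $296.73 | $1,263.46 | $9,265.40
7 | $9,265.40 | $268.69 | $1,244.00 | $8,290.09
8 | $8,290.09 | $240.41 | $1,244.00 | $7,286.50
9 | $7,286.50 | $211.30 | $1,244.00 | $6,253.80
10 | $6,253.80 | $181.36 | $1,244.00 | $5,191.16
11 | $5,191.16 | $150.54 | $1,244.00 | $4,097.70
12 | $4,097.70 | $118.83 | $1,244.00 | $2,972.53
13 | $2,972.53 | $86.20 | $1,244.00 | $1,814.73
14 | $1,814.73 | $52.62 | $1,244.00 | $623.35
15 | $623.35 | $18.07 | $641.42 | $0.00
Total paid: $20,449.09

$20,449.09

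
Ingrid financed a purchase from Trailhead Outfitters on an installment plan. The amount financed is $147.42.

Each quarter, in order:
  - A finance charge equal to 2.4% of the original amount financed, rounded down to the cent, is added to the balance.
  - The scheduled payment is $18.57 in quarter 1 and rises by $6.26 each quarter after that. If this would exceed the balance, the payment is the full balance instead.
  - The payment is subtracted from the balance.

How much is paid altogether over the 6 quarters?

# | Opening | Interest | Payment | End bal
1 | $147.42 | $3.53 | $18.57 | $132.38
2 | $132.38 | $3.53 | $24.83 | $111.08
3 | $111.08 | $3.53 | $31.09 | $83.52
4 | $83.52 | $3.53 | $37.35 | $49.70
5 | $49.70 | $3.53 | $43.61 | $9.62
6 | $9.62 | $3.53 | $13.15 | $0.00
Total paid: $168.60

$168.60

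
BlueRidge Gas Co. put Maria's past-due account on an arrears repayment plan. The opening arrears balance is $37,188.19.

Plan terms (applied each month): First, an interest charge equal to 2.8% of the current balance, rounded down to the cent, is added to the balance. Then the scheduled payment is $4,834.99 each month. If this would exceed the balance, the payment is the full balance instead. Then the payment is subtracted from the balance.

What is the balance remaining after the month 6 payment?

Month 1: opening $37,188.19; interest $1,041.26 → $38,229.45; payment $4,834.99; balance $33,394.46
Month 2: opening $33,394.46; interest $935.04 → $34,329.50; payment $4,834.99; balance $29,494.51
Month 3: opening $29,494.51; interest $825.84 → $30,320.35; payment $4,834.99; balance $25,485.36
Month 4: opening $25,485.36; interest $713.59 → $26,198.95; payment $4,834.99; balance $21,363.96
Month 5: opening $21,363.96; interest $598.19 → $21,962.15; payment $4,834.99; balance $17,127.16
Month 6: opening $17,127.16; interest $479.56 → $17,606.72; payment $4,834.99; balance $12,771.73

$12,771.73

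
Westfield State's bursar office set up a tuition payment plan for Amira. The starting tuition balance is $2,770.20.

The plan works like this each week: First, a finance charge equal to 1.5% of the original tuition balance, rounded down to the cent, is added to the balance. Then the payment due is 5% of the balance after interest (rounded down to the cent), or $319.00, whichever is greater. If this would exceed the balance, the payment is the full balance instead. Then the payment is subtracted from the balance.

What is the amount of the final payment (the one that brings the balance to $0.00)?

$314.70

Week 1: $2,770.20 +$41.55 interest = $2,811.75; pay $319.00 → $2,492.75
Week 2: $2,492.75 +$41.55 interest = $2,534.30; pay $319.00 → $2,215.30
Week 3: $2,215.30 +$41.55 interest = $2,256.85; pay $319.00 → $1,937.85
Week 4: $1,937.85 +$41.55 interest = $1,979.40; pay $319.00 → $1,660.40
Week 5: $1,660.40 +$41.55 interest = $1,701.95; pay $319.00 → $1,382.95
Week 6: $1,382.95 +$41.55 interest = $1,424.50; pay $319.00 → $1,105.50
Week 7: $1,105.50 +$41.55 interest = $1,147.05; pay $319.00 → $828.05
Week 8: $828.05 +$41.55 interest = $869.60; pay $319.00 → $550.60
Week 9: $550.60 +$41.55 interest = $592.15; pay $319.00 → $273.15
Week 10: $273.15 +$41.55 interest = $314.70; pay $314.70 → $0.00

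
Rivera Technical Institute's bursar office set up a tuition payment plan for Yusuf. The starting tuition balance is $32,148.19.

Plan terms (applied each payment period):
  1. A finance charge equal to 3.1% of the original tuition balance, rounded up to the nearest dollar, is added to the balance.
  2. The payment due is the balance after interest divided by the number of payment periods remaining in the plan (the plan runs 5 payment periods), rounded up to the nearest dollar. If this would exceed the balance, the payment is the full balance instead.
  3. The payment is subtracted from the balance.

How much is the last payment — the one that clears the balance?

Payment period 1: $32,148.19 +$997.00 interest = $33,145.19; pay $6,630.00 → $26,515.19
Payment period 2: $26,515.19 +$997.00 interest = $27,512.19; pay $6,879.00 → $20,633.19
Payment period 3: $20,633.19 +$997.00 interest = $21,630.19; pay $7,211.00 → $14,419.19
Payment period 4: $14,419.19 +$997.00 interest = $15,416.19; pay $7,709.00 → $7,707.19
Payment period 5: $7,707.19 +$997.00 interest = $8,704.19; pay $8,704.19 → $0.00

$8,704.19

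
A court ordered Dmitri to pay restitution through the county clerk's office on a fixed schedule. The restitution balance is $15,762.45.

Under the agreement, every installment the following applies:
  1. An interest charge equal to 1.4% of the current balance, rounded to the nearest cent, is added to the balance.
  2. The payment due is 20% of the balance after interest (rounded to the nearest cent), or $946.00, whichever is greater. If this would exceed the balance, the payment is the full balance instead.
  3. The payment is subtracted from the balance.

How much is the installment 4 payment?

$1,706.38

Installment 1: opening $15,762.45; interest $220.67 → $15,983.12; payment $3,196.62; balance $12,786.50
Installment 2: opening $12,786.50; interest $179.01 → $12,965.51; payment $2,593.10; balance $10,372.41
Installment 3: opening $10,372.41; interest $145.21 → $10,517.62; payment $2,103.52; balance $8,414.10
Installment 4: opening $8,414.10; interest $117.80 → $8,531.90; payment $1,706.38; balance $6,825.52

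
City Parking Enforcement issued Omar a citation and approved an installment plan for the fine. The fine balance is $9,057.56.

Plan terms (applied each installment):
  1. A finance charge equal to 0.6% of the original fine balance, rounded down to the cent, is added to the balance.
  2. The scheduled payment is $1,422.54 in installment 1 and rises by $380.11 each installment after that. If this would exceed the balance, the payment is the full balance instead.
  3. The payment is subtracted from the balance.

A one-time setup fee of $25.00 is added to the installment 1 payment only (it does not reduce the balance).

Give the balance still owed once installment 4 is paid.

$1,304.10

Installment 1: opening $9,057.56; interest $54.34 → $9,111.90; payment $1,422.54 (+ $25.00 fee); balance $7,689.36
Installment 2: opening $7,689.36; interest $54.34 → $7,743.70; payment $1,802.65; balance $5,941.05
Installment 3: opening $5,941.05; interest $54.34 → $5,995.39; payment $2,182.76; balance $3,812.63
Installment 4: opening $3,812.63; interest $54.34 → $3,866.97; payment $2,562.87; balance $1,304.10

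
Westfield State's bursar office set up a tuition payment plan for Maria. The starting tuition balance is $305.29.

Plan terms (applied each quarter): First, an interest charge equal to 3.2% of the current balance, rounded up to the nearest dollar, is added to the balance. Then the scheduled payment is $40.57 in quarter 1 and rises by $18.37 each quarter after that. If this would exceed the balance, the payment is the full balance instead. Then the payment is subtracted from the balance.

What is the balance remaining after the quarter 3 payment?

$155.47

Quarter 1: opening $305.29; interest $10.00 → $315.29; payment $40.57; balance $274.72
Quarter 2: opening $274.72; interest $9.00 → $283.72; payment $58.94; balance $224.78
Quarter 3: opening $224.78; interest $8.00 → $232.78; payment $77.31; balance $155.47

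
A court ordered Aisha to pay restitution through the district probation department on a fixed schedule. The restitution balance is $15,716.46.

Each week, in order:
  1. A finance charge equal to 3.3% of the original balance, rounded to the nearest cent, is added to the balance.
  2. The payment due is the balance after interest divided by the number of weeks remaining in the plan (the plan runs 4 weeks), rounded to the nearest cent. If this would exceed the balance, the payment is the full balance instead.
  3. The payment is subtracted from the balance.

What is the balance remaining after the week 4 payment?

$0.00

# | Opening | Interest | Payment | End bal
1 | $15,716.46 | $518.64 | $4,058.78 | $12,176.32
2 | $12,176.32 | $518.64 | $4,231.65 | $8,463.31
3 | $8,463.31 | $518.64 | $4,490.98 | $4,490.97
4 | $4,490.97 | $518.64 | $5,009.61 | $0.00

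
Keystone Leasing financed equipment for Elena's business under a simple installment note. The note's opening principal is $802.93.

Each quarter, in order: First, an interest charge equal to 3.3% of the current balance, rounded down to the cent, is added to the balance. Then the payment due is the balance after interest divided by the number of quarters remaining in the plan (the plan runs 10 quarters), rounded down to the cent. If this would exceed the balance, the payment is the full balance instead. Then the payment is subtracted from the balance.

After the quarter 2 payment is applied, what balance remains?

$685.44

# | Opening | Interest | Payment | End bal
1 | $802.93 | $26.49 | $82.94 | $746.48
2 | $746.48 | $24.63 | $85.67 | $685.44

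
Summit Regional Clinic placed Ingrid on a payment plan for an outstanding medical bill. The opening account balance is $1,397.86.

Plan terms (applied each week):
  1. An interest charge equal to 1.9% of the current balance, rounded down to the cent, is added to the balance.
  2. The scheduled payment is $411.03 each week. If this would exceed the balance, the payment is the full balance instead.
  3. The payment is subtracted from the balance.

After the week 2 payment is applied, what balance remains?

# | Opening | Interest | Payment | End bal
1 | $1,397.86 | $26.55 | $411.03 | $1,013.38
2 | $1,013.38 | $19.25 | $411.03 | $621.60

$621.60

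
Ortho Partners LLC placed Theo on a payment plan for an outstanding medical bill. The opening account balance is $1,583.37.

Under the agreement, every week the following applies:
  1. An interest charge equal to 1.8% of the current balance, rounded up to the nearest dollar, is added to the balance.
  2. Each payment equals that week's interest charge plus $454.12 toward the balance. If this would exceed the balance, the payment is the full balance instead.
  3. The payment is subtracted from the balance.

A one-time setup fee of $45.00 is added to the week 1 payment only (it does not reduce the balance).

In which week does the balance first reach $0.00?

4

Week 1: opening $1,583.37; interest $29.00 → $1,612.37; payment $483.12 (+ $45.00 fee); balance $1,129.25
Week 2: opening $1,129.25; interest $21.00 → $1,150.25; payment $475.12; balance $675.13
Week 3: opening $675.13; interest $13.00 → $688.13; payment $467.12; balance $221.01
Week 4: opening $221.01; interest $4.00 → $225.01; payment $225.01; balance $0.00
Balance reaches $0.00 in week 4.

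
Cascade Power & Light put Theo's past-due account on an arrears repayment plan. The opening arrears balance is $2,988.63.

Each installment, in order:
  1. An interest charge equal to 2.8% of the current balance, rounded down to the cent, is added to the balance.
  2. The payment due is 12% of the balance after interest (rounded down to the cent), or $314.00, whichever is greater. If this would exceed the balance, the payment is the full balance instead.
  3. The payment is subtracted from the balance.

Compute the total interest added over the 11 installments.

$511.33

# | Opening | Interest | Payment | End bal
1 | $2,988.63 | $83.68 | $368.67 | $2,703.64
2 | $2,703.64 | $75.70 | $333.52 | $2,445.82
3 | $2,445.82 | $68.48 | $314.00 | $2,200.30
4 | $2,200.30 | $61.60 | $314.00 | $1,947.90
5 | $1,947.90 | $54.54 | $314.00 | $1,688.44
6 | $1,688.44 | $47.27 | $314.00 | $1,421.71
7 | $1,421.71 | $39.80 | $314.00 | $1,147.51
8 | $1,147.51 | $32.13 | $314.00 | $865.64
9 | $865.64 | $24.23 | $314.00 | $575.87
10 | $575.87 | $16.12 | $314.00 | $277.99
11 | $277.99 | $7.78 | $285.77 | $0.00
Total interest: $83.68 + $75.70 + $68.48 + $61.60 + $54.54 + $47.27 + $39.80 + $32.13 + $24.23 + $16.12 + $7.78 = $511.33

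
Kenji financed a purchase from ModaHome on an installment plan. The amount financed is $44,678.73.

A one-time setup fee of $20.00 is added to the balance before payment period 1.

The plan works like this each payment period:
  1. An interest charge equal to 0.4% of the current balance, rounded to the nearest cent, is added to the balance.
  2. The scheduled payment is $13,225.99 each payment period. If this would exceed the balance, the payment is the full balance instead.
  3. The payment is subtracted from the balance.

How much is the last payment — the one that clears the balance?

Payment period 1: opening $44,698.73; interest $178.79 → $44,877.52; payment $13,225.99; balance $31,651.53
Payment period 2: opening $31,651.53; interest $126.61 → $31,778.14; payment $13,225.99; balance $18,552.15
Payment period 3: opening $18,552.15; interest $74.21 → $18,626.36; payment $13,225.99; balance $5,400.37
Payment period 4: opening $5,400.37; interest $21.60 → $5,421.97; payment $5,421.97; balance $0.00

$5,421.97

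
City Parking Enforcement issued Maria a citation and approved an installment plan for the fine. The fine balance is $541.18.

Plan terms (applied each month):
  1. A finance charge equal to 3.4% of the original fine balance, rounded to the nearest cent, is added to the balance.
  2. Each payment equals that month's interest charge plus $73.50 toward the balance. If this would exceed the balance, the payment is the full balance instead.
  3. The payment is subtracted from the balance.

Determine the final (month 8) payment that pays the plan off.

Month 1: opening $541.18; interest $18.40 → $559.58; payment $91.90; balance $467.68
Month 2: opening $467.68; interest $18.40 → $486.08; payment $91.90; balance $394.18
Month 3: opening $394.18; interest $18.40 → $412.58; payment $91.90; balance $320.68
Month 4: opening $320.68; interest $18.40 → $339.08; payment $91.90; balance $247.18
Month 5: opening $247.18; interest $18.40 → $265.58; payment $91.90; balance $173.68
Month 6: opening $173.68; interest $18.40 → $192.08; payment $91.90; balance $100.18
Month 7: opening $100.18; interest $18.40 → $118.58; payment $91.90; balance $26.68
Month 8: opening $26.68; interest $18.40 → $45.08; payment $45.08; balance $0.00

$45.08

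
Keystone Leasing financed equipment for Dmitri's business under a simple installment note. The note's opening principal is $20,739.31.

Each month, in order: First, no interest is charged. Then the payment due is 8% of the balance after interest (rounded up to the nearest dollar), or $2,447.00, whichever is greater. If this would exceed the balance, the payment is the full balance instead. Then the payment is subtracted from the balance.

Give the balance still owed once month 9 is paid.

$0.00

# | Opening | Payment | End bal
1 | $20,739.31 | $2,447.00 | $18,292.31
2 | $18,292.31 | $2,447.00 | $15,845.31
3 | $15,845.31 | $2,447.00 | $13,398.31
4 | $13,398.31 | $2,447.00 | $10,951.31
5 | $10,951.31 | $2,447.00 | $8,504.31
6 | $8,504.31 | $2,447.00 | $6,057.31
7 | $6,057.31 | $2,447.00 | $3,610.31
8 | $3,610.31 | $2,447.00 | $1,163.31
9 | $1,163.31 | $1,163.31 | $0.00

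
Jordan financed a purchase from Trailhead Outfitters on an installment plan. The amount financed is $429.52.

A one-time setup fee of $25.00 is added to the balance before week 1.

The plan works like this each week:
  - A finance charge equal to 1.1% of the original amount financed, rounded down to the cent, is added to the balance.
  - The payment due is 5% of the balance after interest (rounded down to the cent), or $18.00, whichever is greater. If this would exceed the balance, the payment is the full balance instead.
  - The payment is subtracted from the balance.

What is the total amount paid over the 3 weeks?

$66.19

Week 1: $454.52 +$4.72 interest = $459.24; pay $22.96 → $436.28
Week 2: $436.28 +$4.72 interest = $441.00; pay $22.05 → $418.95
Week 3: $418.95 +$4.72 interest = $423.67; pay $21.18 → $402.49
Total paid: $66.19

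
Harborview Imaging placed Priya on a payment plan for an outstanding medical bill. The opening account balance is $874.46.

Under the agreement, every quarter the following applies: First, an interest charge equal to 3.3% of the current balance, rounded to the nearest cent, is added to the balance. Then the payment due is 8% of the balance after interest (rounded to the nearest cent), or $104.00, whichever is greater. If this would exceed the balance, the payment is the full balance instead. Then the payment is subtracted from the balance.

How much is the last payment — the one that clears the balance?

Quarter 1: $874.46 +$28.86 interest = $903.32; pay $104.00 → $799.32
Quarter 2: $799.32 +$26.38 interest = $825.70; pay $104.00 → $721.70
Quarter 3: $721.70 +$23.82 interest = $745.52; pay $104.00 → $641.52
Quarter 4: $641.52 +$21.17 interest = $662.69; pay $104.00 → $558.69
Quarter 5: $558.69 +$18.44 interest = $577.13; pay $104.00 → $473.13
Quarter 6: $473.13 +$15.61 interest = $488.74; pay $104.00 → $384.74
Quarter 7: $384.74 +$12.70 interest = $397.44; pay $104.00 → $293.44
Quarter 8: $293.44 +$9.68 interest = $303.12; pay $104.00 → $199.12
Quarter 9: $199.12 +$6.57 interest = $205.69; pay $104.00 → $101.69
Quarter 10: $101.69 +$3.36 interest = $105.05; pay $104.00 → $1.05
Quarter 11: $1.05 +$0.03 interest = $1.08; pay $1.08 → $0.00

$1.08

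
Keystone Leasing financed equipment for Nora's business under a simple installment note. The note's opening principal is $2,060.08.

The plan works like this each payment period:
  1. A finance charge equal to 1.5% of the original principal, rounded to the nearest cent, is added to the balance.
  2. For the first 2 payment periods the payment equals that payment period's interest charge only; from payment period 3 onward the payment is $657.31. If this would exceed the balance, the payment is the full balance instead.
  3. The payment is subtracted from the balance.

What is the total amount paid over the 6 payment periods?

$2,245.48

Payment period 1: $2,060.08 +$30.90 interest = $2,090.98; pay $30.90 → $2,060.08
Payment period 2: $2,060.08 +$30.90 interest = $2,090.98; pay $30.90 → $2,060.08
Payment period 3: $2,060.08 +$30.90 interest = $2,090.98; pay $657.31 → $1,433.67
Payment period 4: $1,433.67 +$30.90 interest = $1,464.57; pay $657.31 → $807.26
Payment period 5: $807.26 +$30.90 interest = $838.16; pay $657.31 → $180.85
Payment period 6: $180.85 +$30.90 interest = $211.75; pay $211.75 → $0.00
Total paid: $2,245.48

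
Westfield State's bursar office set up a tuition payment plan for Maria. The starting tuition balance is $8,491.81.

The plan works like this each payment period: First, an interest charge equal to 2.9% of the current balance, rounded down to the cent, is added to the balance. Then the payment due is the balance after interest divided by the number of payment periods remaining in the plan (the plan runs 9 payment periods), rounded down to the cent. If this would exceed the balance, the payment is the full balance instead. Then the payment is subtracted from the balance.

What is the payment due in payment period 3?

Payment period 1: $8,491.81 +$246.26 interest = $8,738.07; pay $970.89 → $7,767.18
Payment period 2: $7,767.18 +$225.24 interest = $7,992.42; pay $999.05 → $6,993.37
Payment period 3: $6,993.37 +$202.80 interest = $7,196.17; pay $1,028.02 → $6,168.15

$1,028.02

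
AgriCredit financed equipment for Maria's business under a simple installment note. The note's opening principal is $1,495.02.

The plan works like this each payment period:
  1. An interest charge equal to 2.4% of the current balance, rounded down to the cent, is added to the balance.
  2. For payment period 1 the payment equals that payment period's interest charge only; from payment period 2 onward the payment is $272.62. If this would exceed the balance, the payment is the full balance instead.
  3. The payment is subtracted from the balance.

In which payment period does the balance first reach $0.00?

7

# | Opening | Interest | Payment | End bal
1 | $1,495.02 | $35.88 | $35.88 | $1,495.02
2 | $1,495.02 | $35.88 | $272.62 | $1,258.28
3 | $1,258.28 | $30.19 | $272.62 | $1,015.85
4 | $1,015.85 | $24.38 | $272.62 | $767.61
5 | $767.61 | $18.42 | $272.62 | $513.41
6 | $513.41 | $12.32 | $272.62 | $253.11
7 | $253.11 | $6.07 | $259.18 | $0.00
Balance reaches $0.00 in payment period 7.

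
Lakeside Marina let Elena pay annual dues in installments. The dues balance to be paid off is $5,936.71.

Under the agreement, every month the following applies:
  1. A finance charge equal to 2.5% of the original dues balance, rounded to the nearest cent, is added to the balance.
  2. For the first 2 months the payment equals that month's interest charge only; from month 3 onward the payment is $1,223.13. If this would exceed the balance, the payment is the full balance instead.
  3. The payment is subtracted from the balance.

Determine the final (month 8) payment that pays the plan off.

Month 1: $5,936.71 +$148.42 interest = $6,085.13; pay $148.42 → $5,936.71
Month 2: $5,936.71 +$148.42 interest = $6,085.13; pay $148.42 → $5,936.71
Month 3: $5,936.71 +$148.42 interest = $6,085.13; pay $1,223.13 → $4,862.00
Month 4: $4,862.00 +$148.42 interest = $5,010.42; pay $1,223.13 → $3,787.29
Month 5: $3,787.29 +$148.42 interest = $3,935.71; pay $1,223.13 → $2,712.58
Month 6: $2,712.58 +$148.42 interest = $2,861.00; pay $1,223.13 → $1,637.87
Month 7: $1,637.87 +$148.42 interest = $1,786.29; pay $1,223.13 → $563.16
Month 8: $563.16 +$148.42 interest = $711.58; pay $711.58 → $0.00

$711.58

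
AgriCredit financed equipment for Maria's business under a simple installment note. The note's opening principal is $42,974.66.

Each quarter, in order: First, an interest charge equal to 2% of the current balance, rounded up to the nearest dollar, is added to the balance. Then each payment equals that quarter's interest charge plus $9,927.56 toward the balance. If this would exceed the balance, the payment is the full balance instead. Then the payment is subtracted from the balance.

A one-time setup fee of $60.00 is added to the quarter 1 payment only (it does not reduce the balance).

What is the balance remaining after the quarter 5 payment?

$0.00

# | Opening | Interest | Payment | Fee | End bal
1 | $42,974.66 | $860.00 | $10,787.56 | $60.00 | $33,047.10
2 | $33,047.10 | $661.00 | $10,588.56 | — | $23,119.54
3 | $23,119.54 | $463.00 | $10,390.56 | — | $13,191.98
4 | $13,191.98 | $264.00 | $10,191.56 | — | $3,264.42
5 | $3,264.42 | $66.00 | $3,330.42 | — | $0.00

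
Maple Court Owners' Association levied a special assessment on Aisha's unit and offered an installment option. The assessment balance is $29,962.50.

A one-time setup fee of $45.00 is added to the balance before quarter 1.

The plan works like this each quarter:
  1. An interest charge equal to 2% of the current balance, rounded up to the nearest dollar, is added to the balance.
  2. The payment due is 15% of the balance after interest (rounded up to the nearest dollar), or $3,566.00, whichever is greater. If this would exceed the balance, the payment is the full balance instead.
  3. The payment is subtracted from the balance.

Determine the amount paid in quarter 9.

$2,969.50

Quarter 1: opening $30,007.50; interest $601.00 → $30,608.50; payment $4,592.00; balance $26,016.50
Quarter 2: opening $26,016.50; interest $521.00 → $26,537.50; payment $3,981.00; balance $22,556.50
Quarter 3: opening $22,556.50; interest $452.00 → $23,008.50; payment $3,566.00; balance $19,442.50
Quarter 4: opening $19,442.50; interest $389.00 → $19,831.50; payment $3,566.00; balance $16,265.50
Quarter 5: opening $16,265.50; interest $326.00 → $16,591.50; payment $3,566.00; balance $13,025.50
Quarter 6: opening $13,025.50; interest $261.00 → $13,286.50; payment $3,566.00; balance $9,720.50
Quarter 7: opening $9,720.50; interest $195.00 → $9,915.50; payment $3,566.00; balance $6,349.50
Quarter 8: opening $6,349.50; interest $127.00 → $6,476.50; payment $3,566.00; balance $2,910.50
Quarter 9: opening $2,910.50; interest $59.00 → $2,969.50; payment $2,969.50; balance $0.00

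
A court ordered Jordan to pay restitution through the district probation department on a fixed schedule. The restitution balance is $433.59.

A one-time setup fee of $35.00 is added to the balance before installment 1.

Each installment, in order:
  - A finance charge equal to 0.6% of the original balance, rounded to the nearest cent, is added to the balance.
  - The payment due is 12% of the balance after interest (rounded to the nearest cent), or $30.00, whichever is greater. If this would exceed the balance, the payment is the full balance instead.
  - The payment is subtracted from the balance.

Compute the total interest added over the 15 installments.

$39.00

Installment 1: opening $468.59; interest $2.60 → $471.19; payment $56.54; balance $414.65
Installment 2: opening $414.65; interest $2.60 → $417.25; payment $50.07; balance $367.18
Installment 3: opening $367.18; interest $2.60 → $369.78; payment $44.37; balance $325.41
Installment 4: opening $325.41; interest $2.60 → $328.01; payment $39.36; balance $288.65
Installment 5: opening $288.65; interest $2.60 → $291.25; payment $34.95; balance $256.30
Installment 6: opening $256.30; interest $2.60 → $258.90; payment $31.07; balance $227.83
Installment 7: opening $227.83; interest $2.60 → $230.43; payment $30.00; balance $200.43
Installment 8: opening $200.43; interest $2.60 → $203.03; payment $30.00; balance $173.03
Installment 9: opening $173.03; interest $2.60 → $175.63; payment $30.00; balance $145.63
Installment 10: opening $145.63; interest $2.60 → $148.23; payment $30.00; balance $118.23
Installment 11: opening $118.23; interest $2.60 → $120.83; payment $30.00; balance $90.83
Installment 12: opening $90.83; interest $2.60 → $93.43; payment $30.00; balance $63.43
Installment 13: opening $63.43; interest $2.60 → $66.03; payment $30.00; balance $36.03
Installment 14: opening $36.03; interest $2.60 → $38.63; payment $30.00; balance $8.63
Installment 15: opening $8.63; interest $2.60 → $11.23; payment $11.23; balance $0.00
Total interest: $2.60 + $2.60 + $2.60 + $2.60 + $2.60 + $2.60 + $2.60 + $2.60 + $2.60 + $2.60 + $2.60 + $2.60 + $2.60 + $2.60 + $2.60 = $39.00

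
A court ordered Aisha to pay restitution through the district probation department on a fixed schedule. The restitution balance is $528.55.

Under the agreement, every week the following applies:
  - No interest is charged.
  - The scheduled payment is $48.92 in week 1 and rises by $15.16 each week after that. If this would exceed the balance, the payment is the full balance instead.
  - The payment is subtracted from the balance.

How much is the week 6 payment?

Week 1: $528.55 − $48.92 → $479.63
Week 2: $479.63 − $64.08 → $415.55
Week 3: $415.55 − $79.24 → $336.31
Week 4: $336.31 − $94.40 → $241.91
Week 5: $241.91 − $109.56 → $132.35
Week 6: $132.35 − $124.72 → $7.63

$124.72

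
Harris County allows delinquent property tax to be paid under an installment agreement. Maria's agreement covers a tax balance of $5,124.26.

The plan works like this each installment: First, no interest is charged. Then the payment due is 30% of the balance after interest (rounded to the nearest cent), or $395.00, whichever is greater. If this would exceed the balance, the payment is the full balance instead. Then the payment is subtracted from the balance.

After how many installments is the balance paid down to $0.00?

8

Installment 1: opening $5,124.26; payment $1,537.28; balance $3,586.98
Installment 2: opening $3,586.98; payment $1,076.09; balance $2,510.89
Installment 3: opening $2,510.89; payment $753.27; balance $1,757.62
Installment 4: opening $1,757.62; payment $527.29; balance $1,230.33
Installment 5: opening $1,230.33; payment $395.00; balance $835.33
Installment 6: opening $835.33; payment $395.00; balance $440.33
Installment 7: opening $440.33; payment $395.00; balance $45.33
Installment 8: opening $45.33; payment $45.33; balance $0.00
Balance reaches $0.00 in installment 8.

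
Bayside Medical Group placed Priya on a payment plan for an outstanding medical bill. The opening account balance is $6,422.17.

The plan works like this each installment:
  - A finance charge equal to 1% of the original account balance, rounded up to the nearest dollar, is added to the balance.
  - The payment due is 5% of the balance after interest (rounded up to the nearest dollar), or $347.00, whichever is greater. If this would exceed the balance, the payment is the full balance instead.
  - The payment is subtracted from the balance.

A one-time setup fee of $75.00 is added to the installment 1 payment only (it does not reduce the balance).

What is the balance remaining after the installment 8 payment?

$4,166.17

Installment 1: opening $6,422.17; interest $65.00 → $6,487.17; payment $347.00 (+ $75.00 fee); balance $6,140.17
Installment 2: opening $6,140.17; interest $65.00 → $6,205.17; payment $347.00; balance $5,858.17
Installment 3: opening $5,858.17; interest $65.00 → $5,923.17; payment $347.00; balance $5,576.17
Installment 4: opening $5,576.17; interest $65.00 → $5,641.17; payment $347.00; balance $5,294.17
Installment 5: opening $5,294.17; interest $65.00 → $5,359.17; payment $347.00; balance $5,012.17
Installment 6: opening $5,012.17; interest $65.00 → $5,077.17; payment $347.00; balance $4,730.17
Installment 7: opening $4,730.17; interest $65.00 → $4,795.17; payment $347.00; balance $4,448.17
Installment 8: opening $4,448.17; interest $65.00 → $4,513.17; payment $347.00; balance $4,166.17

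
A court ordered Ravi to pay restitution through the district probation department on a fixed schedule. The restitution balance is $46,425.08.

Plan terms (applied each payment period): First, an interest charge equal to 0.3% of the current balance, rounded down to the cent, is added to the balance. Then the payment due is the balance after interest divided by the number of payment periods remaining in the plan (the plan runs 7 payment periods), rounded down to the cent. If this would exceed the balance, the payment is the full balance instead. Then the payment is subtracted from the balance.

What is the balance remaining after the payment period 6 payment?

$6,752.43

# | Opening | Interest | Payment | End bal
1 | $46,425.08 | $139.27 | $6,652.05 | $39,912.30
2 | $39,912.30 | $119.73 | $6,672.00 | $33,360.03
3 | $33,360.03 | $100.08 | $6,692.02 | $26,768.09
4 | $26,768.09 | $80.30 | $6,712.09 | $20,136.30
5 | $20,136.30 | $60.40 | $6,732.23 | $13,464.47
6 | $13,464.47 | $40.39 | $6,752.43 | $6,752.43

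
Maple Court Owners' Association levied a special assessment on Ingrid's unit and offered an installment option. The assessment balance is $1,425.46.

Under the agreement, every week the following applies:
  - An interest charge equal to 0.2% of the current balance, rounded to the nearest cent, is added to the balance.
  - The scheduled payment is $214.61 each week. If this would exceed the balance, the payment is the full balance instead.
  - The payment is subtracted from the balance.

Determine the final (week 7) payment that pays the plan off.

$148.83

Week 1: opening $1,425.46; interest $2.85 → $1,428.31; payment $214.61; balance $1,213.70
Week 2: opening $1,213.70; interest $2.43 → $1,216.13; payment $214.61; balance $1,001.52
Week 3: opening $1,001.52; interest $2.00 → $1,003.52; payment $214.61; balance $788.91
Week 4: opening $788.91; interest $1.58 → $790.49; payment $214.61; balance $575.88
Week 5: opening $575.88; interest $1.15 → $577.03; payment $214.61; balance $362.42
Week 6: opening $362.42; interest $0.72 → $363.14; payment $214.61; balance $148.53
Week 7: opening $148.53; interest $0.30 → $148.83; payment $148.83; balance $0.00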